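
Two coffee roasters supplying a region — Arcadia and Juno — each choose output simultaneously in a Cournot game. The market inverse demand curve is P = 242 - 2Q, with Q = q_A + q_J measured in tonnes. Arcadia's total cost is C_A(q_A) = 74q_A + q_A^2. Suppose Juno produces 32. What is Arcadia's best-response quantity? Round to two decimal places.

With the rival's output fixed at 32, Arcadia's profit is π_A = (242 - 2·32 - 2q_A)q_A - (74q_A + q_A²) = (178 - 2q_A)q_A - (74q_A + q_A²).
∂π_A/∂q_A = 104 - 6q_A = 0, so q_A = 52/3.

17.33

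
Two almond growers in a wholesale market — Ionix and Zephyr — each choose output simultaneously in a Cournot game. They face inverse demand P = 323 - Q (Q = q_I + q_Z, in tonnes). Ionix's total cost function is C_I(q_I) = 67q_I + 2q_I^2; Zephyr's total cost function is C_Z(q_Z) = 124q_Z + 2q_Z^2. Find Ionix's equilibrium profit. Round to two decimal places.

Ionix's profit: π_I = (323 - Q)q_I - (67q_I + 2q_I²). Setting ∂π_I/∂q_I = 0: 256 - 6q_I - (q_Z) = 0.
Zephyr's profit: π_Z = (323 - Q)q_Z - (124q_Z + 2q_Z²). Setting ∂π_Z/∂q_Z = 0: 199 - 6q_Z - (q_I) = 0.
Best responses: q_I = (256 - q_Z)/6, q_Z = (199 - q_I)/6.
Solving the pair: q_I = 191/5, q_Z = 134/5.
Price P = 323 - 65 = 258.
Ionix's profit: 258·(191/5) - 67·(191/5) - 2(191/5)² = 4377.7200.

4377.72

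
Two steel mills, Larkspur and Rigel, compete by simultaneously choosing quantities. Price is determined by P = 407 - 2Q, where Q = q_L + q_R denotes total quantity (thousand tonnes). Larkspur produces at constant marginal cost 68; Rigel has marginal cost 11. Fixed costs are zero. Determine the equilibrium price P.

Larkspur's profit: π_L = (407 - 2Q)q_L - (68q_L). Setting ∂π_L/∂q_L = 0: 339 - 4q_L - 2(q_R) = 0.
Rigel's profit: π_R = (407 - 2Q)q_R - (11q_R). Setting ∂π_R/∂q_R = 0: 396 - 4q_R - 2(q_L) = 0.
Rearranging gives the reaction functions q_L = (339 - 2q_R)/4 and q_R = (396 - 2q_L)/4.
Solving the pair: q_L = 47, q_R = 151/2.
Total output Q = 245/2, so price P = 407 - 2·(245/2) = 162.

162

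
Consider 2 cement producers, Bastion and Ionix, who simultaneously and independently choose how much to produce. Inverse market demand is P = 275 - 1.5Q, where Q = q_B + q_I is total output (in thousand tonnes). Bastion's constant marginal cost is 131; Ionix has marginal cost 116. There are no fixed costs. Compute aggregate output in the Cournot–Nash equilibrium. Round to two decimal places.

Bastion's profit: π_B = (275 - 1.5Q)q_B - (131q_B). Setting ∂π_B/∂q_B = 0: 144 - 3q_B - (3/2)(q_I) = 0.
Ionix's profit: π_I = (275 - 1.5Q)q_I - (116q_I). Setting ∂π_I/∂q_I = 0: 159 - 3q_I - (3/2)(q_B) = 0.
Rearranging gives the reaction functions q_B = (144 - (3/2)q_I)/3 and q_I = (159 - (3/2)q_B)/3.
Solving the pair: q_B = 86/3, q_I = 116/3.
Total output Q = 86/3 + 116/3 = 202/3.

67.33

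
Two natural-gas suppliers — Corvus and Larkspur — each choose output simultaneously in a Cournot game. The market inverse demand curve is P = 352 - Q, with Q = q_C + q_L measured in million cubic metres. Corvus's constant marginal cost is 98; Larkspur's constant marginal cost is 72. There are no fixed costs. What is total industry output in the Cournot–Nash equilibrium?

Corvus's profit: π_C = (352 - Q)q_C - (98q_C). Setting ∂π_C/∂q_C = 0: 254 - 2q_C - (q_L) = 0.
Larkspur's profit: π_L = (352 - Q)q_L - (72q_L). Setting ∂π_L/∂q_L = 0: 280 - 2q_L - (q_C) = 0.
So q_C = (254 - q_L)/2 and q_L = (280 - q_C)/2.
Solving the pair: q_C = 76, q_L = 102.
Total output Q = 76 + 102 = 178.

178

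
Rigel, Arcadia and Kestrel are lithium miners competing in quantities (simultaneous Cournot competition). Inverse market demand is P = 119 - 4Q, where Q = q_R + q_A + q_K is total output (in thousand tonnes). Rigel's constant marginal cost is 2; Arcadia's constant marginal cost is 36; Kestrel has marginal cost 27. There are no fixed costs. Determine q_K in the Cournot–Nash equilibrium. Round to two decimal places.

Rigel's profit: π_R = (119 - 4Q)q_R - (2q_R). Setting ∂π_R/∂q_R = 0: 117 - 8q_R - 4(q_A + q_K) = 0.
Arcadia's first-order condition: 83 - 8q_A - 4(q_R + q_K) = 0.
Kestrel's first-order condition: 92 - 8q_K - 4(q_R + q_A) = 0.
Summing all 3 equations gives 292 − 16Q = 0, hence Q = 73/4.
Back-substituting: q_R = (117 − 73)/4 = 11, q_A = (83 − 73)/4 = 5/2, q_K = (92 − 73)/4 = 19/4.

4.75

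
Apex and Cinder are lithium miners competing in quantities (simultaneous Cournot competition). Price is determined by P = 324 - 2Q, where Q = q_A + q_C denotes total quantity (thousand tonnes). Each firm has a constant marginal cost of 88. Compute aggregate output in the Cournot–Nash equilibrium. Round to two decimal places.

78.67

Each firm earns π_i = (324 - 2Q)q_i - 88q_i.
First-order condition (treating rivals' output as given): 236 - 4q_i - 2q_j = 0.
By symmetry each firm produces the same amount; substituting q_j = q_i yields q_i = 236/6 = 118/3.
Total output Q = 118/3 + 118/3 = 236/3.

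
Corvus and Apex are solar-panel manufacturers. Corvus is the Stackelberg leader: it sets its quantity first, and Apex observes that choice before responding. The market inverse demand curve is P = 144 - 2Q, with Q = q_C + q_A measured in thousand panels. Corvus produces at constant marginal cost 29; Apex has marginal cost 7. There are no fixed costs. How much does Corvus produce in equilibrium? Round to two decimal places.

The follower Apex best-responds to any q_C: π_A = (144 - 2Q)q_A - 7q_A.
Follower FOC: 137 - 2q_C - 4q_A = 0, so q_A(q_C) = (137 - 2q_C)/4.
Corvus substitutes q_A(q_C) into its own profit: π_C = q_C(144 - 2q_C - (137 - 2q_C)/2) - 29q_C = (151/2 - q_C)q_C - 29q_C.
The leader's first-order condition 93/2 - 2q_C = 0 yields q_C = 93/4.
Then q_A = (137 - 2·(93/4))/4 = 181/8.

23.25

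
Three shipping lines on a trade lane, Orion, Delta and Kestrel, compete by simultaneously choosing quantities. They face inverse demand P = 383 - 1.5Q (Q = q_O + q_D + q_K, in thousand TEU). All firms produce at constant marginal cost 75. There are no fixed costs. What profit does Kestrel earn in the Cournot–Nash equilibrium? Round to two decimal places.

3952.67

A representative firm's profit is π_i = q_i(383 - 1.5Q) - 75q_i.
First-order condition (treating rivals' output as given): 308 - 3q_i - (3/2)·Σ_{j≠i} q_j = 0.
By symmetry each firm produces the same amount; substituting Σ_{j≠i} q_j = 2q_i yields q_i = 308/6 = 154/3.
Price P = 383 - (3/2)·154 = 152.
Kestrel's profit: (152 - 75)·(154/3) = 3952.6667.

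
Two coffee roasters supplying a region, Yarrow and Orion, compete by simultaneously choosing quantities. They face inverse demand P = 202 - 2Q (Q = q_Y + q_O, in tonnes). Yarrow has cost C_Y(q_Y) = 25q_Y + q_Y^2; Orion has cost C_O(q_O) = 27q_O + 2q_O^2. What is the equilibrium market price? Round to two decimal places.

Yarrow's profit: π_Y = (202 - 2Q)q_Y - (25q_Y + q_Y²). Setting ∂π_Y/∂q_Y = 0: 177 - 6q_Y - 2(q_O) = 0.
Orion's profit: π_O = (202 - 2Q)q_O - (27q_O + 2q_O²). Setting ∂π_O/∂q_O = 0: 175 - 8q_O - 2(q_Y) = 0.
Best responses: q_Y = (177 - 2q_O)/6, q_O = (175 - 2q_Y)/8.
Substituting one into the other gives q_Y = 533/22 and q_O = 174/11.
Total output Q = 881/22, so price P = 202 - 2·(881/22) = 1341/11.

121.91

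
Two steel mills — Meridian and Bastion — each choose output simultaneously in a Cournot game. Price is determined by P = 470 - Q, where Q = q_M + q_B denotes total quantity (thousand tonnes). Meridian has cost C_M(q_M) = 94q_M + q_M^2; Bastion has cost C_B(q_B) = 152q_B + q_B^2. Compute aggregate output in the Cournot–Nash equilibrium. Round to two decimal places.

138.80

Meridian's profit: π_M = (470 - Q)q_M - (94q_M + q_M²). Setting ∂π_M/∂q_M = 0: 376 - 4q_M - (q_B) = 0.
Bastion's first-order condition: 318 - 4q_B - (q_M) = 0.
Rearranging gives the reaction functions q_M = (376 - q_B)/4 and q_B = (318 - q_M)/4.
Substituting one into the other gives q_M = 1186/15 and q_B = 896/15.
Total output Q = 1186/15 + 896/15 = 694/5.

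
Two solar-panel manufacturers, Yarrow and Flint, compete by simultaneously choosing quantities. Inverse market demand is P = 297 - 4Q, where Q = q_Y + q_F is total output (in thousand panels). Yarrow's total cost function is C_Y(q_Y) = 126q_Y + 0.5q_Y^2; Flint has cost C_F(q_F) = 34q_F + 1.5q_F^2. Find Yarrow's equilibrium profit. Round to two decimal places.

Yarrow's profit: π_Y = (297 - 4Q)q_Y - (126q_Y + (1/2)q_Y²). Setting ∂π_Y/∂q_Y = 0: 171 - 9q_Y - 4(q_F) = 0.
Flint's profit: π_F = (297 - 4Q)q_F - (34q_F + (3/2)q_F²). Setting ∂π_F/∂q_F = 0: 263 - 11q_F - 4(q_Y) = 0.
So q_Y = (171 - 4q_F)/9 and q_F = (263 - 4q_Y)/11.
Solving the pair: q_Y = 829/83, q_F = 1683/83.
Price P = 297 - 4·30.2651 = 175.9398.
Yarrow's profit: 175.9398·(829/83) - 126·(829/83) - (1/2)(829/83)² = 448.9163.

448.92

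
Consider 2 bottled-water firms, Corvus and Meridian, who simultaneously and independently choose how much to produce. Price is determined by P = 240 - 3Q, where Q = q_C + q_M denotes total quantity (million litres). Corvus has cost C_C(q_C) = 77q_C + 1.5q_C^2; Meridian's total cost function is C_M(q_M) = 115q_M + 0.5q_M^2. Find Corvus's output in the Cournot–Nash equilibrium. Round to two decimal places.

Corvus's profit: π_C = (240 - 3Q)q_C - (77q_C + (3/2)q_C²). Setting ∂π_C/∂q_C = 0: 163 - 9q_C - 3(q_M) = 0.
Meridian's first-order condition: 125 - 7q_M - 3(q_C) = 0.
Rearranging gives the reaction functions q_C = (163 - 3q_M)/9 and q_M = (125 - 3q_C)/7.
Solving the pair: q_C = 383/27, q_M = 106/9.

14.19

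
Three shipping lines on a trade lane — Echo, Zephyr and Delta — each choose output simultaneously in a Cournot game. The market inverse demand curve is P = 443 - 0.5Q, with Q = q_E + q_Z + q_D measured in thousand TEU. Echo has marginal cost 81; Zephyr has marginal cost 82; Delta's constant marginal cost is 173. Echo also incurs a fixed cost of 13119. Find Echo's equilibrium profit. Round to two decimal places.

Echo's profit: π_E = (443 - 0.5Q)q_E - (81q_E). Setting ∂π_E/∂q_E = 0: 362 - q_E - (1/2)(q_Z + q_D) = 0.
Zephyr's first-order condition: 361 - q_Z - (1/2)(q_E + q_D) = 0.
Delta's profit: π_D = (443 - 0.5Q)q_D - (173q_D). Setting ∂π_D/∂q_D = 0: 270 - q_D - (1/2)(q_E + q_Z) = 0.
Adding the 3 conditions: 993 − Q − Q = 0, i.e. Q = 993/2.
Back-substituting: q_E = (362 − 993/4)/(1/2) = 455/2, q_Z = (361 − 993/4)/(1/2) = 451/2, q_D = (270 − 993/4)/(1/2) = 87/2.
Price P = 443 - (1/2)·(993/2) = 779/4.
Echo's profit: (779/4 - 81)·(455/2) - 13119 = 12759.1250.

12759.13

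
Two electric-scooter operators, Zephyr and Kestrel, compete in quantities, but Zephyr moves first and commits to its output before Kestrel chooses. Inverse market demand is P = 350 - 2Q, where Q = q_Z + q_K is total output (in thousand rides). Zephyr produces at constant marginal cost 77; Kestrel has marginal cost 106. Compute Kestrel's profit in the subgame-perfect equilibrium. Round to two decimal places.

Solve by backward induction. Given q_Z, the follower Kestrel maximises π_K = (350 - 2q_Z - 2q_K)q_K - 106q_K.
∂π_K/∂q_K = 244 - 2q_Z - 4q_K = 0 gives the reaction function q_K = (244 - 2q_Z)/4.
The leader anticipates this reaction. Substituting into P = 350 - 2Q gives P = 228 - q_Z, so π_Z = (228 - q_Z)q_Z - 77q_Z.
The leader's first-order condition 151 - 2q_Z = 0 yields q_Z = 151/2.
Then q_K = (244 - 2·(151/2))/4 = 93/4.
Price P = 350 - 2·(395/4) = 305/2.
Kestrel's profit: (305/2 - 106)·(93/4) = 1081.1250.

1081.13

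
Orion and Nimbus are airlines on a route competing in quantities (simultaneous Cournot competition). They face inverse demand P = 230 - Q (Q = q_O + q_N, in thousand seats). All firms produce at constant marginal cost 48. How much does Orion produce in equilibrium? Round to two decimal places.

60.67

A representative firm's profit is π_i = q_i(230 - Q) - 48q_i.
Setting ∂π_i/∂q_i = 0 with rivals' quantities fixed: 182 - 2q_i - q_j = 0.
By symmetry each firm produces the same amount; substituting q_j = q_i yields q_i = 182/3.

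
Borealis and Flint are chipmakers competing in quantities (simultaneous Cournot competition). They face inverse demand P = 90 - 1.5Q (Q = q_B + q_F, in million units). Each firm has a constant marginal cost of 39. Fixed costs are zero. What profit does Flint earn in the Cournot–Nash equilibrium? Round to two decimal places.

192.67

A representative firm's profit is π_i = q_i(90 - 1.5Q) - 39q_i.
First-order condition (treating rivals' output as given): 51 - 3q_i - (3/2)q_j = 0.
By symmetry each firm produces the same amount; substituting q_j = q_i yields q_i = 51/(9/2) = 34/3.
Price P = 90 - (3/2)·(68/3) = 56.
Flint's profit: (56 - 39)·(34/3) = 578/3.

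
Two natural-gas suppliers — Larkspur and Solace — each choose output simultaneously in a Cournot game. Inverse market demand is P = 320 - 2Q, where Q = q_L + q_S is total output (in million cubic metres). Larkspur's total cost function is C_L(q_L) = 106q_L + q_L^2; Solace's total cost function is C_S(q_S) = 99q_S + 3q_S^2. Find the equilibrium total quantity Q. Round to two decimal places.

46.36

Larkspur's profit: π_L = (320 - 2Q)q_L - (106q_L + q_L²). Setting ∂π_L/∂q_L = 0: 214 - 6q_L - 2(q_S) = 0.
Solace's first-order condition: 221 - 10q_S - 2(q_L) = 0.
So q_L = (214 - 2q_S)/6 and q_S = (221 - 2q_L)/10.
Solving the pair: q_L = 849/28, q_S = 449/28.
Total output Q = 849/28 + 449/28 = 649/14.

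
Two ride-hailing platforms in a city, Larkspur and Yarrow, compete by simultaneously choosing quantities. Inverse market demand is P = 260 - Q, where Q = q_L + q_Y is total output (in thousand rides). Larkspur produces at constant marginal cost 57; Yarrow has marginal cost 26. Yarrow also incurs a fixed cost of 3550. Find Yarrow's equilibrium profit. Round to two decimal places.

Larkspur's profit: π_L = (260 - Q)q_L - (57q_L). Setting ∂π_L/∂q_L = 0: 203 - 2q_L - (q_Y) = 0.
Yarrow's profit: π_Y = (260 - Q)q_Y - (26q_Y). Setting ∂π_Y/∂q_Y = 0: 234 - 2q_Y - (q_L) = 0.
Best responses: q_L = (203 - q_Y)/2, q_Y = (234 - q_L)/2.
Solving the pair: q_L = 172/3, q_Y = 265/3.
Price P = 260 - 437/3 = 343/3.
Yarrow's profit: (343/3 - 26)·(265/3) - 3550 = 4252.7778.

4252.78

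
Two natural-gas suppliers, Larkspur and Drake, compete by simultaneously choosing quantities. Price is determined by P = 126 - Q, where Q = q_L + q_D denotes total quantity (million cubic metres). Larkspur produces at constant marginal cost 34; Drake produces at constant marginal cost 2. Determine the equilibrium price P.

Larkspur's profit: π_L = (126 - Q)q_L - (34q_L). Setting ∂π_L/∂q_L = 0: 92 - 2q_L - (q_D) = 0.
Drake's profit: π_D = (126 - Q)q_D - (2q_D). Setting ∂π_D/∂q_D = 0: 124 - 2q_D - (q_L) = 0.
Rearranging gives the reaction functions q_L = (92 - q_D)/2 and q_D = (124 - q_L)/2.
Solving the pair: q_L = 20, q_D = 52.
Total output Q = 72, so price P = 126 - 72 = 54.

54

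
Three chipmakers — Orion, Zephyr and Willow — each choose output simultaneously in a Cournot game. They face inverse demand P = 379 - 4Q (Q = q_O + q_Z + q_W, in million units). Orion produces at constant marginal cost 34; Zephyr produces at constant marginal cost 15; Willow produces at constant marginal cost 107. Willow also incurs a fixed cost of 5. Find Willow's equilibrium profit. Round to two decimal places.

173.89

Orion's profit: π_O = (379 - 4Q)q_O - (34q_O). Setting ∂π_O/∂q_O = 0: 345 - 8q_O - 4(q_Z + q_W) = 0.
Zephyr's first-order condition: 364 - 8q_Z - 4(q_O + q_W) = 0.
Willow's first-order condition: 272 - 8q_W - 4(q_O + q_Z) = 0.
Adding the 3 first-order conditions: 981 − 16Q = 0, so Q = 981/16.
Back-substituting: q_O = (345 − 981/4)/4 = 399/16, q_Z = (364 − 981/4)/4 = 475/16, q_W = (272 − 981/4)/4 = 107/16.
Price P = 379 - 4·(981/16) = 535/4.
Willow's profit: (535/4 - 107)·(107/16) - 5 = 173.8906.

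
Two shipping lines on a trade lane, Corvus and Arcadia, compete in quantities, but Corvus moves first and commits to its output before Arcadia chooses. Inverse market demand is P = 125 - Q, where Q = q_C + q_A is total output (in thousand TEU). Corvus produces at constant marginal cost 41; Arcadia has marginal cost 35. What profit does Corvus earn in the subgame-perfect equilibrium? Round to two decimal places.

760.50

The follower Arcadia best-responds to any q_C: π_A = (125 - Q)q_A - 35q_A.
Follower FOC: 90 - q_C - 2q_A = 0, so q_A(q_C) = (90 - q_C)/2.
The leader anticipates this reaction. Substituting into P = 125 - Q gives P = 80 - (1/2)q_C, so π_C = (80 - (1/2)q_C)q_C - 41q_C.
Maximising: ∂π_C/∂q_C = 39 - q_C = 0, giving q_C = 39.
Then q_A = (90 - 39)/2 = 51/2.
Price P = 125 - 129/2 = 121/2.
Corvus's profit: (121/2 - 41)·39 = 1521/2.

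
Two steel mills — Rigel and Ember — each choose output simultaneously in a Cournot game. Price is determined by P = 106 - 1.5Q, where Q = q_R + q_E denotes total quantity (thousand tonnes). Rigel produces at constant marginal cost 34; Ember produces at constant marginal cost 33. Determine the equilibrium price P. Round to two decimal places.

57.67

Rigel's profit: π_R = (106 - 1.5Q)q_R - (34q_R). Setting ∂π_R/∂q_R = 0: 72 - 3q_R - (3/2)(q_E) = 0.
Ember's profit: π_E = (106 - 1.5Q)q_E - (33q_E). Setting ∂π_E/∂q_E = 0: 73 - 3q_E - (3/2)(q_R) = 0.
Best responses: q_R = (72 - (3/2)q_E)/3, q_E = (73 - (3/2)q_R)/3.
Substituting one into the other gives q_R = 142/9 and q_E = 148/9.
Total output Q = 290/9, so price P = 106 - (3/2)·(290/9) = 173/3.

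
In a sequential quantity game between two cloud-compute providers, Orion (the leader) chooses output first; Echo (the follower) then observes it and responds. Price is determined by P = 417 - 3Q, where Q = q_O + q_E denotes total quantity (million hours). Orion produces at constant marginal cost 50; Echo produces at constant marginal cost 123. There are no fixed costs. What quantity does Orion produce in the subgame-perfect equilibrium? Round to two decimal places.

73.33

Solve by backward induction. Given q_O, the follower Echo maximises π_E = (417 - 3q_O - 3q_E)q_E - 123q_E.
Setting the follower's marginal profit to zero, 294 - 3q_O - 6q_E = 0, i.e. q_E = (294 - 3q_O)/6.
The leader anticipates this reaction. Substituting into P = 417 - 3Q gives P = 270 - (3/2)q_O, so π_O = (270 - (3/2)q_O)q_O - 50q_O.
Leader FOC: 220 - 3q_O = 0, so q_O = 220/3.
Then q_E = (294 - 3·(220/3))/6 = 37/3.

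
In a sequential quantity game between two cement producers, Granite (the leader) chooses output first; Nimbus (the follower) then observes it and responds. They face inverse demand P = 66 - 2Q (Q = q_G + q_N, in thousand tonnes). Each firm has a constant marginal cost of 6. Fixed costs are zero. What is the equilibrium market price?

21

Solve by backward induction. Given q_G, the follower Nimbus maximises π_N = (66 - 2q_G - 2q_N)q_N - 6q_N.
Follower FOC: 60 - 2q_G - 4q_N = 0, so q_N(q_G) = (60 - 2q_G)/4.
The leader anticipates this reaction. Substituting into P = 66 - 2Q gives P = 36 - q_G, so π_G = (36 - q_G)q_G - 6q_G.
Maximising: ∂π_G/∂q_G = 30 - 2q_G = 0, giving q_G = 15.
Then q_N = (60 - 2·15)/4 = 15/2.
Total output Q = 45/2, so price P = 66 - 2·(45/2) = 21.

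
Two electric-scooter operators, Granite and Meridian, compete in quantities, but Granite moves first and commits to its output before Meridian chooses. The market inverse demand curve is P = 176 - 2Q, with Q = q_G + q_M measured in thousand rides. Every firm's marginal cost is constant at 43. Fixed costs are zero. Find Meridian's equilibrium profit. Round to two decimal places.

552.78

Solve by backward induction. Given q_G, the follower Meridian maximises π_M = (176 - 2q_G - 2q_M)q_M - 43q_M.
∂π_M/∂q_M = 133 - 2q_G - 4q_M = 0 gives the reaction function q_M = (133 - 2q_G)/4.
Granite substitutes q_M(q_G) into its own profit: π_G = q_G(176 - 2q_G - (133 - 2q_G)/2) - 43q_G = (219/2 - q_G)q_G - 43q_G.
Leader FOC: 133/2 - 2q_G = 0, so q_G = 133/4.
Then q_M = (133 - 2·(133/4))/4 = 133/8.
Price P = 176 - 2·(399/8) = 305/4.
Meridian's profit: (305/4 - 43)·(133/8) = 552.7813.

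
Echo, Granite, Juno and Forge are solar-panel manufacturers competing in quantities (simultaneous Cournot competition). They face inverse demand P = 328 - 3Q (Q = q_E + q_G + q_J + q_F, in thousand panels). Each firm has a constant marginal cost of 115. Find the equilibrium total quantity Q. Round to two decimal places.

56.80

Each firm earns π_i = (328 - 3Q)q_i - 115q_i.
First-order condition (treating rivals' output as given): 213 - 6q_i - 3·Σ_{j≠i} q_j = 0.
By symmetry each firm produces the same amount; substituting Σ_{j≠i} q_j = 3q_i yields q_i = 213/15 = 71/5.
Total output Q = 71/5 + 71/5 + 71/5 + 71/5 = 284/5.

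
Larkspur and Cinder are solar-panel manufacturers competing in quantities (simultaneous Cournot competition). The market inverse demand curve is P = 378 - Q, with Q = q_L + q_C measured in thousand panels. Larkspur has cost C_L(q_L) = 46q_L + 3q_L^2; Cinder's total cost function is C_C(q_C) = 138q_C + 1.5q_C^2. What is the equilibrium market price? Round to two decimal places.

300.87

Larkspur's profit: π_L = (378 - Q)q_L - (46q_L + 3q_L²). Setting ∂π_L/∂q_L = 0: 332 - 8q_L - (q_C) = 0.
Cinder's profit: π_C = (378 - Q)q_C - (138q_C + (3/2)q_C²). Setting ∂π_C/∂q_C = 0: 240 - 5q_C - (q_L) = 0.
So q_L = (332 - q_C)/8 and q_C = (240 - q_L)/5.
Solving the pair: q_L = 1420/39, q_C = 1588/39.
Total output Q = 77.1282, so price P = 378 - 77.1282 = 300.8718.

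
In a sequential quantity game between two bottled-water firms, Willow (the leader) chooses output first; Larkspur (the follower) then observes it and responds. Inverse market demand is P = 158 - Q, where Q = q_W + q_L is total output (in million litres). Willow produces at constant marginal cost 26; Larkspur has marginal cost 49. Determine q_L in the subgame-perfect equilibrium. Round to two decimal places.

Solve by backward induction. Given q_W, the follower Larkspur maximises π_L = (158 - q_W - q_L)q_L - 49q_L.
∂π_L/∂q_L = 109 - q_W - 2q_L = 0 gives the reaction function q_L = (109 - q_W)/2.
Willow substitutes q_L(q_W) into its own profit: π_W = q_W(158 - q_W - (109 - q_W)/2) - 26q_W = (207/2 - (1/2)q_W)q_W - 26q_W.
The leader's first-order condition 155/2 - q_W = 0 yields q_W = 155/2.
Then q_L = (109 - 155/2)/2 = 63/4.

15.75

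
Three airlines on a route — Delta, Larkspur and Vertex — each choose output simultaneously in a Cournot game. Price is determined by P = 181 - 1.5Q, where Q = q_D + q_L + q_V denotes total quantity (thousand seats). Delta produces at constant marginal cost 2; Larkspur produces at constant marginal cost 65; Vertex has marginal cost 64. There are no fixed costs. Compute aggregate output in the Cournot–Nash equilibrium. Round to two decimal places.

Delta's profit: π_D = (181 - 1.5Q)q_D - (2q_D). Setting ∂π_D/∂q_D = 0: 179 - 3q_D - (3/2)(q_L + q_V) = 0.
Larkspur's profit: π_L = (181 - 1.5Q)q_L - (65q_L). Setting ∂π_L/∂q_L = 0: 116 - 3q_L - (3/2)(q_D + q_V) = 0.
Vertex's profit: π_V = (181 - 1.5Q)q_V - (64q_V). Setting ∂π_V/∂q_V = 0: 117 - 3q_V - (3/2)(q_D + q_L) = 0.
Adding the 3 conditions: 412 − 3Q − 3Q = 0, i.e. Q = 206/3.
Back-substituting: q_D = (179 − 103)/(3/2) = 152/3, q_L = (116 − 103)/(3/2) = 26/3, q_V = (117 − 103)/(3/2) = 28/3.
Total output Q = 152/3 + 26/3 + 28/3 = 206/3.

68.67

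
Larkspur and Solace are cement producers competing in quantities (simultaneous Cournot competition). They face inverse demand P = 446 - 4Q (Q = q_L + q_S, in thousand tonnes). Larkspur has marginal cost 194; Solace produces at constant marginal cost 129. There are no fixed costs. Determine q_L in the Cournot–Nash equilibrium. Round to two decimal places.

Larkspur's profit: π_L = (446 - 4Q)q_L - (194q_L). Setting ∂π_L/∂q_L = 0: 252 - 8q_L - 4(q_S) = 0.
Solace's profit: π_S = (446 - 4Q)q_S - (129q_S). Setting ∂π_S/∂q_S = 0: 317 - 8q_S - 4(q_L) = 0.
So q_L = (252 - 4q_S)/8 and q_S = (317 - 4q_L)/8.
Solving the pair: q_L = 187/12, q_S = 191/6.

15.58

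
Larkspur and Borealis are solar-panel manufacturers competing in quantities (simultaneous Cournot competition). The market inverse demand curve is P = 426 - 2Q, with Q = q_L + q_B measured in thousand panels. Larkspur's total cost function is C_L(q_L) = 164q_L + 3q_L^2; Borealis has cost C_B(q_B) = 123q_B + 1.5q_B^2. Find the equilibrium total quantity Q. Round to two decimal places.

Larkspur's profit: π_L = (426 - 2Q)q_L - (164q_L + 3q_L²). Setting ∂π_L/∂q_L = 0: 262 - 10q_L - 2(q_B) = 0.
Borealis's profit: π_B = (426 - 2Q)q_B - (123q_B + (3/2)q_B²). Setting ∂π_B/∂q_B = 0: 303 - 7q_B - 2(q_L) = 0.
Rearranging gives the reaction functions q_L = (262 - 2q_B)/10 and q_B = (303 - 2q_L)/7.
Substituting one into the other gives q_L = 614/33 and q_B = 1253/33.
Total output Q = 614/33 + 1253/33 = 1867/33.

56.58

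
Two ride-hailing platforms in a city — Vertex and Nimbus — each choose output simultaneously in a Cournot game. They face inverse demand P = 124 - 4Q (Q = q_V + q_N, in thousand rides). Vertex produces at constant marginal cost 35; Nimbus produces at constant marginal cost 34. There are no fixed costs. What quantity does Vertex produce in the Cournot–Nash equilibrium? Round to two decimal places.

Vertex's profit: π_V = (124 - 4Q)q_V - (35q_V). Setting ∂π_V/∂q_V = 0: 89 - 8q_V - 4(q_N) = 0.
Nimbus's profit: π_N = (124 - 4Q)q_N - (34q_N). Setting ∂π_N/∂q_N = 0: 90 - 8q_N - 4(q_V) = 0.
Best responses: q_V = (89 - 4q_N)/8, q_N = (90 - 4q_V)/8.
Substituting one into the other gives q_V = 22/3 and q_N = 91/12.

7.33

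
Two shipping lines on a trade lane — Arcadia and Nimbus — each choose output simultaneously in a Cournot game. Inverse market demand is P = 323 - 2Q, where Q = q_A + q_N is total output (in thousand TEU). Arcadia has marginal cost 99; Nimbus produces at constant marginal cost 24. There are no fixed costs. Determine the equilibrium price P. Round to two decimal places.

Arcadia's profit: π_A = (323 - 2Q)q_A - (99q_A). Setting ∂π_A/∂q_A = 0: 224 - 4q_A - 2(q_N) = 0.
Nimbus's first-order condition: 299 - 4q_N - 2(q_A) = 0.
So q_A = (224 - 2q_N)/4 and q_N = (299 - 2q_A)/4.
Substituting one into the other gives q_A = 149/6 and q_N = 187/3.
Total output Q = 523/6, so price P = 323 - 2·(523/6) = 446/3.

148.67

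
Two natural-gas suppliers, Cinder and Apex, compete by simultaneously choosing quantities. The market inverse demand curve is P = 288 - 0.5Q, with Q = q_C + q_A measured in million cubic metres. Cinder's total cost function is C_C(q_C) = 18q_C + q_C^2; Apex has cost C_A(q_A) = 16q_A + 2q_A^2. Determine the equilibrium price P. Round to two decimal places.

Cinder's profit: π_C = (288 - 0.5Q)q_C - (18q_C + q_C²). Setting ∂π_C/∂q_C = 0: 270 - 3q_C - (1/2)(q_A) = 0.
Apex's profit: π_A = (288 - 0.5Q)q_A - (16q_A + 2q_A²). Setting ∂π_A/∂q_A = 0: 272 - 5q_A - (1/2)(q_C) = 0.
So q_C = (270 - (1/2)q_A)/3 and q_A = (272 - (1/2)q_C)/5.
Substituting one into the other gives q_C = 82.3051 and q_A = 46.1695.
Total output Q = 128.4746, so price P = 288 - (1/2)·128.4746 = 223.7627.

223.76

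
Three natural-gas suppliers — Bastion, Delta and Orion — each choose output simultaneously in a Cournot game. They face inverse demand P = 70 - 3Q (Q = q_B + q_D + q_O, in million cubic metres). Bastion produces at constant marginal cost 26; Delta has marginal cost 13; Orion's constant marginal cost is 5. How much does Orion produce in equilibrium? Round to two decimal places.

Bastion's profit: π_B = (70 - 3Q)q_B - (26q_B). Setting ∂π_B/∂q_B = 0: 44 - 6q_B - 3(q_D + q_O) = 0.
Delta's first-order condition: 57 - 6q_D - 3(q_B + q_O) = 0.
Orion's first-order condition: 65 - 6q_O - 3(q_B + q_D) = 0.
Adding the 3 first-order conditions: 166 − 12Q = 0, so Q = 83/6.
Back-substituting: q_B = (44 − 83/2)/3 = 5/6, q_D = (57 − 83/2)/3 = 31/6, q_O = (65 − 83/2)/3 = 47/6.

7.83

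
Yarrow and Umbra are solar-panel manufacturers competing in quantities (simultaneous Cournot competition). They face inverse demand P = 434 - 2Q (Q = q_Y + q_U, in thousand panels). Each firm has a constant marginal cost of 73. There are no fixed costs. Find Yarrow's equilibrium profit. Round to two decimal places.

7240.06

A representative firm's profit is π_i = q_i(434 - 2Q) - 73q_i.
Setting ∂π_i/∂q_i = 0 with rivals' quantities fixed: 361 - 4q_i - 2q_j = 0.
With identical firms every q_j equals q_i, so q_j = q_i and 361 = 6q_i, giving q_i = 361/6.
Price P = 434 - 2·(361/3) = 580/3.
Yarrow's profit: (580/3 - 73)·(361/6) = 7240.0556.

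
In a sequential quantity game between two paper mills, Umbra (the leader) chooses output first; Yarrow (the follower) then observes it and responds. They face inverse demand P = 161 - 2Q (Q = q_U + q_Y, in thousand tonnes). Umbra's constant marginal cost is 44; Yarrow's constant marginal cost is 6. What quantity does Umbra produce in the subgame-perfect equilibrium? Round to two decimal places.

Solve by backward induction. Given q_U, the follower Yarrow maximises π_Y = (161 - 2q_U - 2q_Y)q_Y - 6q_Y.
Setting the follower's marginal profit to zero, 155 - 2q_U - 4q_Y = 0, i.e. q_Y = (155 - 2q_U)/4.
Umbra substitutes q_Y(q_U) into its own profit: π_U = q_U(161 - 2q_U - (155 - 2q_U)/2) - 44q_U = (167/2 - q_U)q_U - 44q_U.
The leader's first-order condition 79/2 - 2q_U = 0 yields q_U = 79/4.
Then q_Y = (155 - 2·(79/4))/4 = 231/8.

19.75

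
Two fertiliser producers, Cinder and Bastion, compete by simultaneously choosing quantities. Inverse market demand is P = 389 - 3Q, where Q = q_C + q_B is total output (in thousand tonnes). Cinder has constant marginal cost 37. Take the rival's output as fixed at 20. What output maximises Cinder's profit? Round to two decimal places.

48.67

With the rival's output fixed at 20, Cinder's profit is π_C = (389 - 3·20 - 3q_C)q_C - (37q_C) = (329 - 3q_C)q_C - (37q_C).
∂π_C/∂q_C = 292 - 6q_C = 0, so q_C = 146/3.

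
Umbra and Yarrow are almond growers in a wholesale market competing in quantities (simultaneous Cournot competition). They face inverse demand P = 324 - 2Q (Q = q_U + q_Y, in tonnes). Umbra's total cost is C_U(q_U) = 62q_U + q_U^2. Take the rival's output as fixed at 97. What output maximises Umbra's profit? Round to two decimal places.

11.33

With the rival's output fixed at 97, Umbra's profit is π_U = (324 - 2·97 - 2q_U)q_U - (62q_U + q_U²) = (130 - 2q_U)q_U - (62q_U + q_U²).
∂π_U/∂q_U = 68 - 6q_U = 0, so q_U = 34/3.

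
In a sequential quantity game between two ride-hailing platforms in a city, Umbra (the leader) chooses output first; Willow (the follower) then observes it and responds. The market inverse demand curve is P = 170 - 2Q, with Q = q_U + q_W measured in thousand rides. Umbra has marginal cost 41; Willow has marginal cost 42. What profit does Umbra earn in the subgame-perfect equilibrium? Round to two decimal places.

The follower Willow best-responds to any q_U: π_W = (170 - 2Q)q_W - 42q_W.
∂π_W/∂q_W = 128 - 2q_U - 4q_W = 0 gives the reaction function q_W = (128 - 2q_U)/4.
The leader anticipates this reaction. Substituting into P = 170 - 2Q gives P = 106 - q_U, so π_U = (106 - q_U)q_U - 41q_U.
The leader's first-order condition 65 - 2q_U = 0 yields q_U = 65/2.
Then q_W = (128 - 2·(65/2))/4 = 63/4.
Price P = 170 - 2·(193/4) = 147/2.
Umbra's profit: (147/2 - 41)·(65/2) = 1056.2500.

1056.25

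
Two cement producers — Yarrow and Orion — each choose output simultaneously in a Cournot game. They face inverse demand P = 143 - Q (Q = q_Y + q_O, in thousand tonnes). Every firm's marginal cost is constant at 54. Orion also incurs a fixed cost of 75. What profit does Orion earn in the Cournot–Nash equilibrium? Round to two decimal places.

Each firm earns π_i = (143 - Q)q_i - 54q_i.
First-order condition (treating rivals' output as given): 89 - 2q_i - q_j = 0.
By symmetry each firm produces the same amount; substituting q_j = q_i yields q_i = 89/3.
Price P = 143 - 178/3 = 251/3.
Orion's profit: (251/3 - 54)·(89/3) - 75 = 805.1111.

805.11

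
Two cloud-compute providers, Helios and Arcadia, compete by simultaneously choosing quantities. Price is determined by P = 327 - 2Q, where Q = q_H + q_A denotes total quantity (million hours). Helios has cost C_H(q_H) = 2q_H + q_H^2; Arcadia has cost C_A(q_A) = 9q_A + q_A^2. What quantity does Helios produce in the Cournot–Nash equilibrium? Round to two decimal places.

Helios's profit: π_H = (327 - 2Q)q_H - (2q_H + q_H²). Setting ∂π_H/∂q_H = 0: 325 - 6q_H - 2(q_A) = 0.
Arcadia's profit: π_A = (327 - 2Q)q_A - (9q_A + q_A²). Setting ∂π_A/∂q_A = 0: 318 - 6q_A - 2(q_H) = 0.
Best responses: q_H = (325 - 2q_A)/6, q_A = (318 - 2q_H)/6.
Substituting one into the other gives q_H = 657/16 and q_A = 629/16.

41.06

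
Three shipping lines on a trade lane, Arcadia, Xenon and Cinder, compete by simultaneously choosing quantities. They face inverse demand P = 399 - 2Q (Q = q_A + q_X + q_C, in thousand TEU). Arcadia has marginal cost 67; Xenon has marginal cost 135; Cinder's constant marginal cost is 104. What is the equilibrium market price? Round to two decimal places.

176.25

Arcadia's profit: π_A = (399 - 2Q)q_A - (67q_A). Setting ∂π_A/∂q_A = 0: 332 - 4q_A - 2(q_X + q_C) = 0.
Xenon's first-order condition: 264 - 4q_X - 2(q_A + q_C) = 0.
Cinder's profit: π_C = (399 - 2Q)q_C - (104q_C). Setting ∂π_C/∂q_C = 0: 295 - 4q_C - 2(q_A + q_X) = 0.
Summing all 3 equations gives 891 − 8Q = 0, hence Q = 891/8.
Back-substituting: q_A = (332 − 891/4)/2 = 437/8, q_X = (264 − 891/4)/2 = 165/8, q_C = (295 − 891/4)/2 = 289/8.
Total output Q = 891/8, so price P = 399 - 2·(891/8) = 705/4.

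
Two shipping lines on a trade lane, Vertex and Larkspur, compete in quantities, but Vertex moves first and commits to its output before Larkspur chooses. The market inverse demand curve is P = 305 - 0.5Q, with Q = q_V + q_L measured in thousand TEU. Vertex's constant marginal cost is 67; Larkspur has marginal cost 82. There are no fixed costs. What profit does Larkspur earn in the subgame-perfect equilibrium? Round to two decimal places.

4656.13

Solve by backward induction. Given q_V, the follower Larkspur maximises π_L = (305 - (1/2)q_V - (1/2)q_L)q_L - 82q_L.
Follower FOC: 223 - (1/2)q_V - q_L = 0, so q_L(q_V) = (223 - (1/2)q_V).
Vertex substitutes q_L(q_V) into its own profit: π_V = q_V(305 - (1/2)q_V - (223 - (1/2)q_V)/2) - 67q_V = (387/2 - (1/4)q_V)q_V - 67q_V.
The leader's first-order condition 253/2 - (1/2)q_V = 0 yields q_V = 253.
Then q_L = (223 - (1/2)·253) = 193/2.
Price P = 305 - (1/2)·(699/2) = 521/4.
Larkspur's profit: (521/4 - 82)·(193/2) = 4656.1250.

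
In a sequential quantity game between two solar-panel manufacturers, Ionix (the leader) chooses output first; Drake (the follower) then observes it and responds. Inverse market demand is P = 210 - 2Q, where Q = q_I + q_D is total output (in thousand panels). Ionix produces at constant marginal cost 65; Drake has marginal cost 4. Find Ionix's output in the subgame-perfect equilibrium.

Solve by backward induction. Given q_I, the follower Drake maximises π_D = (210 - 2q_I - 2q_D)q_D - 4q_D.
Setting the follower's marginal profit to zero, 206 - 2q_I - 4q_D = 0, i.e. q_D = (206 - 2q_I)/4.
Ionix substitutes q_D(q_I) into its own profit: π_I = q_I(210 - 2q_I - (206 - 2q_I)/2) - 65q_I = (107 - q_I)q_I - 65q_I.
Leader FOC: 42 - 2q_I = 0, so q_I = 21.
Then q_D = (206 - 2·21)/4 = 41.

21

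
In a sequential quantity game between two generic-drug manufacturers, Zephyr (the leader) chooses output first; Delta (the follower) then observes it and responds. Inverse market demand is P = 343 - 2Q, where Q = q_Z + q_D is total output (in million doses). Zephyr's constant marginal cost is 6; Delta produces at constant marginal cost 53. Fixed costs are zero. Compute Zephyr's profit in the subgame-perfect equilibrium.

9216

Solve by backward induction. Given q_Z, the follower Delta maximises π_D = (343 - 2q_Z - 2q_D)q_D - 53q_D.
Setting the follower's marginal profit to zero, 290 - 2q_Z - 4q_D = 0, i.e. q_D = (290 - 2q_Z)/4.
Zephyr substitutes q_D(q_Z) into its own profit: π_Z = q_Z(343 - 2q_Z - (290 - 2q_Z)/2) - 6q_Z = (198 - q_Z)q_Z - 6q_Z.
Maximising: ∂π_Z/∂q_Z = 192 - 2q_Z = 0, giving q_Z = 96.
Then q_D = (290 - 2·96)/4 = 49/2.
Price P = 343 - 2·(241/2) = 102.
Zephyr's profit: (102 - 6)·96 = 9216.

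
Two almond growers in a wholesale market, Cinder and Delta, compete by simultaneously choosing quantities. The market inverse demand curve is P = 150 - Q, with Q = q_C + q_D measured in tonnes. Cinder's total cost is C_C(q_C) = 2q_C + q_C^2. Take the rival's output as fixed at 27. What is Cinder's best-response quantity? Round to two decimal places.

30.25

With the rival's output fixed at 27, Cinder's profit is π_C = (150 - 27 - q_C)q_C - (2q_C + q_C²) = (123 - q_C)q_C - (2q_C + q_C²).
∂π_C/∂q_C = 121 - 4q_C = 0, so q_C = 121/4.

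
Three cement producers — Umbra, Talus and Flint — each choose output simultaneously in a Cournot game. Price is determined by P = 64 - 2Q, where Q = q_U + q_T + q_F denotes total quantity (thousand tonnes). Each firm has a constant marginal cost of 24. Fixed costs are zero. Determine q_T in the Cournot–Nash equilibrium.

5

Each firm earns π_i = (64 - 2Q)q_i - 24q_i.
First-order condition (treating rivals' output as given): 40 - 4q_i - 2·Σ_{j≠i} q_j = 0.
By symmetry each firm produces the same amount; substituting Σ_{j≠i} q_j = 2q_i yields q_i = 40/8 = 5.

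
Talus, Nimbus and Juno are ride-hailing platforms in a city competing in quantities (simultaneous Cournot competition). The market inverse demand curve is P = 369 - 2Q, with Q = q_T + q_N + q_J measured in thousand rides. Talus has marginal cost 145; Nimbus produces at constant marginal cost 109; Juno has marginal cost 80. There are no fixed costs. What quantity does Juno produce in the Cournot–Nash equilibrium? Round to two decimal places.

Talus's profit: π_T = (369 - 2Q)q_T - (145q_T). Setting ∂π_T/∂q_T = 0: 224 - 4q_T - 2(q_N + q_J) = 0.
Nimbus's profit: π_N = (369 - 2Q)q_N - (109q_N). Setting ∂π_N/∂q_N = 0: 260 - 4q_N - 2(q_T + q_J) = 0.
Juno's profit: π_J = (369 - 2Q)q_J - (80q_J). Setting ∂π_J/∂q_J = 0: 289 - 4q_J - 2(q_T + q_N) = 0.
Adding the 3 first-order conditions: 773 − 8Q = 0, so Q = 773/8.
Back-substituting: q_T = (224 − 773/4)/2 = 123/8, q_N = (260 − 773/4)/2 = 267/8, q_J = (289 − 773/4)/2 = 383/8.

47.88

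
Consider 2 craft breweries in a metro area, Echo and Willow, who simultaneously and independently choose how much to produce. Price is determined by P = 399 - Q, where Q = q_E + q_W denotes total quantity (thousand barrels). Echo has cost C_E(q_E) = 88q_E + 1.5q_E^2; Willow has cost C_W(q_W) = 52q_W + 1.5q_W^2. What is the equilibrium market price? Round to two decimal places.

Echo's profit: π_E = (399 - Q)q_E - (88q_E + (3/2)q_E²). Setting ∂π_E/∂q_E = 0: 311 - 5q_E - (q_W) = 0.
Willow's first-order condition: 347 - 5q_W - (q_E) = 0.
Rearranging gives the reaction functions q_E = (311 - q_W)/5 and q_W = (347 - q_E)/5.
Substituting one into the other gives q_E = 151/3 and q_W = 178/3.
Total output Q = 329/3, so price P = 399 - 329/3 = 868/3.

289.33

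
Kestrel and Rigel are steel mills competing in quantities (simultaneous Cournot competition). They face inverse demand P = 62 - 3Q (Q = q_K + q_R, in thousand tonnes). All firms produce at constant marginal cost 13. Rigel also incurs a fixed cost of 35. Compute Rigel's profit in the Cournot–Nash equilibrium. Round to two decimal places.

A representative firm's profit is π_i = q_i(62 - 3Q) - 13q_i.
First-order condition (treating rivals' output as given): 49 - 6q_i - 3q_j = 0.
By symmetry each firm produces the same amount; substituting q_j = q_i yields q_i = 49/9.
Price P = 62 - 3·(98/9) = 88/3.
Rigel's profit: (88/3 - 13)·(49/9) - 35 = 1456/27.

53.93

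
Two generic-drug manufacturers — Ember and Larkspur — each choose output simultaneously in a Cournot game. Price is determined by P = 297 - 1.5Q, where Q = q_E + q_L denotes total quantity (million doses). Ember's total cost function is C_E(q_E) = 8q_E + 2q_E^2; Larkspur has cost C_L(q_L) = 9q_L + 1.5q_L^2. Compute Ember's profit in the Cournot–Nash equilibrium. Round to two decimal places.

Ember's profit: π_E = (297 - 1.5Q)q_E - (8q_E + 2q_E²). Setting ∂π_E/∂q_E = 0: 289 - 7q_E - (3/2)(q_L) = 0.
Larkspur's first-order condition: 288 - 6q_L - (3/2)(q_E) = 0.
Rearranging gives the reaction functions q_E = (289 - (3/2)q_L)/7 and q_L = (288 - (3/2)q_E)/6.
Substituting one into the other gives q_E = 1736/53 and q_L = 39.8113.
Price P = 297 - (3/2)·72.5660 = 188.1509.
Ember's profit: 188.1509·(1736/53) - 8·(1736/53) - 2(1736/53)² = 3755.0502.

3755.05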